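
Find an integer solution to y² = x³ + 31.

Try small integer x values and check whether x³ + 31 is a perfect square.
x = -3: x³ + 31 = -3³ + 31 = -27 + 31 = 4
Is 4 a perfect square? 2² = 4 ✓
So (x, y) = (-3, 2) is a solution.

x = -3, y = 2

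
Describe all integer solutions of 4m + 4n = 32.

Step 1: Compute gcd(4, 4) = 4.
Since 4 divides 32, solutions exist.

Step 2: Find a particular solution using extended Euclidean algorithm.
We get m₀ = 0, n₀ = 8.
Check: 4*0 + 4*8 = 32 = 32 ✓

Step 3: Write the general solution.
m = 0 + (4/4)t = 0 + 1t
n = 8 - (4/4)t = 8 - 1t
for any integer t.

m = 0 + 1t, n = 8 - 1t for integer t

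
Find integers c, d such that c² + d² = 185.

We need to find integers c, d > 0 such that c² + d² = 185.
Trying c = 4: d² = 185 - 4² = 185 - 16 = 169
d = 13
Check: 4² + 13² = 16 + 169 = 185 ✓

185 = 4² + 13²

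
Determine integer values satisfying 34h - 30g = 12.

Step 1: Check solvability.
gcd(34, 30) = 2
Since 2 divides 12, solutions exist.

Step 2: Apply extended Euclidean algorithm to find gcd.
We find integers such that 34*x0 + 30*y0 = 2

Step 3: Scale the particular solution.
Multiply by 12/2 = 6:
h = -42, g = -48

Step 4: Verify.
34*(-42) - 30*(-48) = 12 = 12 ✓

h = -42, g = -48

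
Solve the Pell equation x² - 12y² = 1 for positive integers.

We seek the smallest positive integers (x, y) with x² - 12y² = 1, i.e., x² = 12y² + 1.
Try successive y values:
y = 1: x² = 12·1² + 1 = 13, not a perfect square
y = 2: x² = 12·2² + 1 = 49, x = 7 ✓

Verify: 7² - 12·2² = 49 - 48 = 1 ✓

x = 7, y = 2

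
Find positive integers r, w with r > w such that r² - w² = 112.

Factor: r² - w² = (r+w)(r-w) = 112.
We need two factors of 112 with the same parity.
Use r+w = 56 and r-w = 2 (product 56·2 = 112).
Adding: 2r = 58, so r = 29.
Subtracting: 2w = 54, so w = 27.
Check: 29² - 27² = 841 - 729 = 112 ✓

r = 29, w = 27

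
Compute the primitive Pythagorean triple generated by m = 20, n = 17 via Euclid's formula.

a = m² - n² = 20² - 17² = 400 - 289 = 111
b = 2mn = 2·20·17 = 680
c = m² + n² = 400 + 289 = 689
Verify: 111² + 680² = 12321 + 462400 = 474721 = 689² ✓

(111, 680, 689)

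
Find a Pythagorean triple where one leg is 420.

We need the other leg and hypotenuse such that 420² + x² = c².
Take x = 341, c = 541: 420² + 341² = 176400 + 116281 = 292681 = 541² ✓
Triple: (341, 420, 541)

(341, 420, 541)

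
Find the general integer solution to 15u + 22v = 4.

Step 1: Compute gcd(15, 22) = 1.
Since 1 divides 4, solutions exist.

Step 2: Find a particular solution using extended Euclidean algorithm.
We get u₀ = 12, v₀ = -8.
Check: 15*12 + 22*-8 = 4 = 4 ✓

Step 3: Write the general solution.
u = 12 + (22/1)t = 12 + 22t
v = -8 - (15/1)t = -8 - 15t
for any integer t.

u = 12 + 22t, v = -8 - 15t for integer t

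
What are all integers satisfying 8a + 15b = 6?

Step 1: Compute gcd(8, 15) = 1.
Since 1 divides 6, solutions exist.

Step 2: Find a particular solution using extended Euclidean algorithm.
We get a₀ = 12, b₀ = -6.
Check: 8*12 + 15*-6 = 6 = 6 ✓

Step 3: Write the general solution.
a = 12 + (15/1)t = 12 + 15t
b = -6 - (8/1)t = -6 - 8t
for any integer t.

a = 12 + 15t, b = -6 - 8t for integer t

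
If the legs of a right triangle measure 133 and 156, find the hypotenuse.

c² = a² + b² = 133² + 156² = 17689 + 24336 = 42025
c = 205

205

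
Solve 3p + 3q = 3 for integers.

Step 1: Check solvability.
gcd(3, 3) = 3
Since 3 divides 3, solutions exist.

Step 2: Apply extended Euclidean algorithm to find gcd.
We find integers such that 3*x0 + 3*y0 = 3

Step 3: Scale the particular solution.
Multiply by 3/3 = 1:
p = 0, q = 1

Step 4: Verify.
3*(0) + 3*(1) = 3 = 3 ✓

p = 0, q = 1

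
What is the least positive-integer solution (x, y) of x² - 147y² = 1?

We seek the smallest positive integers (x, y) with x² - 147y² = 1, i.e., x² = 147y² + 1.
Try successive y values:
y = 1: x² = 147·1² + 1 = 148, not a perfect square
y = 2: x² = 147·2² + 1 = 589, not a perfect square
y = 3: x² = 147·3² + 1 = 1324, not a perfect square
... continuing the search (or via continued fractions) ...
y = 8: x² = 147·8² + 1 = 9409, x = 97 ✓

Verify: 97² - 147·8² = 9409 - 9408 = 1 ✓

x = 97, y = 8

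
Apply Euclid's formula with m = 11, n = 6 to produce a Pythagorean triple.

a = m² - n² = 11² - 6² = 121 - 36 = 85
b = 2mn = 2·11·6 = 132
c = m² + n² = 121 + 36 = 157
Verify: 85² + 132² = 7225 + 17424 = 24649 = 157² ✓

(85, 132, 157)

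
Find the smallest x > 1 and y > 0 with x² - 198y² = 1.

We seek the smallest positive integers (x, y) with x² - 198y² = 1, i.e., x² = 198y² + 1.
Try successive y values:
y = 1: x² = 198·1² + 1 = 199, not a perfect square
y = 2: x² = 198·2² + 1 = 793, not a perfect square
y = 3: x² = 198·3² + 1 = 1783, not a perfect square
... continuing the search (or via continued fractions) ...
y = 14: x² = 198·14² + 1 = 38809, x = 197 ✓

Verify: 197² - 198·14² = 38809 - 38808 = 1 ✓

x = 197, y = 14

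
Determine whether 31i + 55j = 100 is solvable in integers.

Step 1: Compute gcd(31, 55).
gcd(31, 55) = 1

Step 2: Check divisibility.
Does 1 divide 100? 100 = 1 x 100, so yes.

By the theorem on linear Diophantine equations, 31i + 55j = 100 has integer solutions if and only if gcd(31, 55) divides 100. Since 1 | 100, solutions exist.

Yes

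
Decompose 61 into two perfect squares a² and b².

We need to find integers a, b > 0 such that a² + b² = 61.
Trying a = 5: b² = 61 - 5² = 61 - 25 = 36
b = 6
Check: 5² + 6² = 25 + 36 = 61 ✓

61 = 5² + 6²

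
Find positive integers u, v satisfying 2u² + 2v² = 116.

Try small values of u and check whether (116 - 2u²)/2 is a perfect square.
u = 7: 2·7² = 98, so 2v² = 116 - 98 = 18, giving v² = 9, v = 3.
Check: 2·7² + 2·3² = 98 + 18 = 116 ✓

u = 7, v = 3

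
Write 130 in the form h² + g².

We need to find integers h, g > 0 such that h² + g² = 130.
Trying h = 3: g² = 130 - 3² = 130 - 9 = 121
g = 11
Check: 3² + 11² = 9 + 121 = 130 ✓

130 = 3² + 11²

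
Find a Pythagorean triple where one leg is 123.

We need the other leg and hypotenuse such that 123² + x² = c².
Take x = 836, c = 845: 123² + 836² = 15129 + 698896 = 714025 = 845² ✓
Triple: (123, 836, 845)

(123, 836, 845)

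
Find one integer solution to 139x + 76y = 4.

Step 1: Check solvability.
gcd(139, 76) = 1
Since 1 divides 4, solutions exist.

Step 2: Apply extended Euclidean algorithm to find gcd.
We find integers such that 139*x0 + 76*y0 = 1

Step 3: Scale the particular solution.
Multiply by 4/1 = 4:
x = 140, y = -256

Step 4: Verify.
139*(140) + 76*(-256) = 4 = 4 ✓

x = 140, y = -256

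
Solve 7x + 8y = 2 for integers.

Step 1: Check solvability.
gcd(7, 8) = 1
Since 1 divides 2, solutions exist.

Step 2: Apply extended Euclidean algorithm to find gcd.
We find integers such that 7*x0 + 8*y0 = 1

Step 3: Scale the particular solution.
Multiply by 2/1 = 2:
x = -2, y = 2

Step 4: Verify.
7*(-2) + 8*(2) = 2 = 2 ✓

x = -2, y = 2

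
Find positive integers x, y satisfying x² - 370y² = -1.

We need x² = 370y² - 1. Try successive y:
y = 1: x² = 370·1² - 1 = 369, not a perfect square
y = 2: x² = 370·2² - 1 = 1479, not a perfect square
y = 3: x² = 370·3² - 1 = 3329, not a perfect square
...
y = 17: x² = 370·17² - 1 = 106929 = 327² ✓
Check: 327² - 370·17² = 106929 - 106930 = -1 ✓

x = 327, y = 17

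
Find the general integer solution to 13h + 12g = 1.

Step 1: Compute gcd(13, 12) = 1.
Since 1 divides 1, solutions exist.

Step 2: Find a particular solution using extended Euclidean algorithm.
We get h₀ = 1, g₀ = -1.
Check: 13*1 + 12*-1 = 1 = 1 ✓

Step 3: Write the general solution.
h = 1 + (12/1)t = 1 + 12t
g = -1 - (13/1)t = -1 - 13t
for any integer t.

h = 1 + 12t, g = -1 - 13t for integer t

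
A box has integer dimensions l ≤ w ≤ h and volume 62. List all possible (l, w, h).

Iterate l from 1 to ⌊62^(1/3)⌋. For each l dividing 62, iterate w ≥ l with w dividing 62/l, and set h = 62/(l·w).
Triples found (2): (1×1×62), (1×2×31)

(1×1×62), (1×2×31)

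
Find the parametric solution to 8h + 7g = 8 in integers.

Step 1: Compute gcd(8, 7) = 1.
Since 1 divides 8, solutions exist.

Step 2: Find a particular solution using extended Euclidean algorithm.
We get h₀ = 8, g₀ = -8.
Check: 8*8 + 7*-8 = 8 = 8 ✓

Step 3: Write the general solution.
h = 8 + (7/1)t = 8 + 7t
g = -8 - (8/1)t = -8 - 8t
for any integer t.

h = 8 + 7t, g = -8 - 8t for integer t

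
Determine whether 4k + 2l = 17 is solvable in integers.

Step 1: Compute gcd(4, 2).
gcd(4, 2) = 2

Step 2: Check divisibility.
Does 2 divide 17? 17 = 2 x 8 + 1, so no.

By the theorem on linear Diophantine equations, 4k + 2l = 17 has integer solutions if and only if gcd(4, 2) divides 17. Since 2 does not divide 17, no solutions exist.

No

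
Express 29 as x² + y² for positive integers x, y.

We need to find integers x, y > 0 such that x² + y² = 29.
Trying x = 2: y² = 29 - 2² = 29 - 4 = 25
y = 5
Check: 2² + 5² = 4 + 25 = 29 ✓

29 = 2² + 5²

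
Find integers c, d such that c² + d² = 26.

We need to find integers c, d > 0 such that c² + d² = 26.
Trying c = 1: d² = 26 - 1² = 26 - 1 = 25
d = 5
Check: 1² + 5² = 1 + 25 = 26 ✓

26 = 1² + 5²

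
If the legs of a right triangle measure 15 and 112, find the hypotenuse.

c² = a² + b² = 15² + 112² = 225 + 12544 = 12769
c = 113

113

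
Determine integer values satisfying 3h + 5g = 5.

Step 1: Check solvability.
gcd(3, 5) = 1
Since 1 divides 5, solutions exist.

Step 2: Apply extended Euclidean algorithm to find gcd.
We find integers such that 3*x0 + 5*y0 = 1

Step 3: Scale the particular solution.
Multiply by 5/1 = 5:
h = 10, g = -5

Step 4: Verify.
3*(10) + 5*(-5) = 5 = 5 ✓

h = 10, g = -5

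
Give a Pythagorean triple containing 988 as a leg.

We need the other leg and hypotenuse such that 988² + x² = c².
Take x = 315, c = 1037: 988² + 315² = 976144 + 99225 = 1075369 = 1037² ✓
Triple: (315, 988, 1037)

(315, 988, 1037)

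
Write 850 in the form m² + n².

We need to find integers m, n > 0 such that m² + n² = 850.
Trying m = 3: n² = 850 - 3² = 850 - 9 = 841
n = 29
Check: 3² + 29² = 9 + 841 = 850 ✓

850 = 3² + 29²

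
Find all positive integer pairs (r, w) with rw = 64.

The positive divisors of 64 are: 1, 2, 4, 8, 16, 32, 64.
Each divisor d gives the pair (d, 64/d):
(1, 64), (2, 32), (4, 16), (8, 8), (16, 4), (32, 2), (64, 1)

(1, 64), (2, 32), (4, 16), (8, 8), (16, 4), (32, 2), (64, 1)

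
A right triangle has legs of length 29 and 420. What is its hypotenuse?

c² = a² + b² = 29² + 420² = 841 + 176400 = 177241
c = 421

421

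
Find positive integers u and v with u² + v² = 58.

We need to find integers u, v > 0 such that u² + v² = 58.
Trying u = 3: v² = 58 - 3² = 58 - 9 = 49
v = 7
Check: 3² + 7² = 9 + 49 = 58 ✓

58 = 3² + 7²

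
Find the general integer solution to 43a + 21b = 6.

Step 1: Compute gcd(43, 21) = 1.
Since 1 divides 6, solutions exist.

Step 2: Find a particular solution using extended Euclidean algorithm.
We get a₀ = 6, b₀ = -12.
Check: 43*6 + 21*-12 = 6 = 6 ✓

Step 3: Write the general solution.
a = 6 + (21/1)t = 6 + 21t
b = -12 - (43/1)t = -12 - 43t
for any integer t.

a = 6 + 21t, b = -12 - 43t for integer t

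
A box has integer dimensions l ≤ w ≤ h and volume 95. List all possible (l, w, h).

Iterate l from 1 to ⌊95^(1/3)⌋. For each l dividing 95, iterate w ≥ l with w dividing 95/l, and set h = 95/(l·w).
Triples found (2): (1×1×95), (1×5×19)

(1×1×95), (1×5×19)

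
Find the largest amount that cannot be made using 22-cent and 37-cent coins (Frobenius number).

For two coprime denominations a and b, the Frobenius number (largest value not representable as a non-negative combination) is ab - a - b.
Here gcd(22, 37) = 1, so they are coprime.
F(22, 37) = 22·37 - 22 - 37 = 814 - 59 = 755

755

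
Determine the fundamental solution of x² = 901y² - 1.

We need x² = 901y² - 1. Try successive y:
y = 1: x² = 901·1² - 1 = 900 = 30² ✓
Check: 30² - 901·1² = 900 - 901 = -1 ✓

x = 30, y = 1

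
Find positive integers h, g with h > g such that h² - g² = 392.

Factor: h² - g² = (h+g)(h-g) = 392.
We need two factors of 392 with the same parity.
Use h+g = 196 and h-g = 2 (product 196·2 = 392).
Adding: 2h = 198, so h = 99.
Subtracting: 2g = 194, so g = 97.
Check: 99² - 97² = 9801 - 9409 = 392 ✓

h = 99, g = 97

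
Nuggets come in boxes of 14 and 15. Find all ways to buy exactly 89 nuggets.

We need non-negative integers (x, y) with 14x + 15y = 89.
For each x in 0..6, check if 89 - 14x is a non-negative multiple of 15.
x = 1: 15y = 75, y = 5 ✓

(1 boxes of 14, 5 boxes of 15)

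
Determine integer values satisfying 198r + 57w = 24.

Step 1: Check solvability.
gcd(198, 57) = 3
Since 3 divides 24, solutions exist.

Step 2: Apply extended Euclidean algorithm to find gcd.
We find integers such that 198*x0 + 57*y0 = 3

Step 3: Scale the particular solution.
Multiply by 24/3 = 8:
r = -16, w = 56

Step 4: Verify.
198*(-16) + 57*(56) = 24 = 24 ✓

r = -16, w = 56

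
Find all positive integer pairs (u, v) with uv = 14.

The positive divisors of 14 are: 1, 2, 7, 14.
Each divisor d gives the pair (d, 14/d):
(1, 14), (2, 7), (7, 2), (14, 1)

(1, 14), (2, 7), (7, 2), (14, 1)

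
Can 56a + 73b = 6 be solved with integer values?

Step 1: Compute gcd(56, 73).
gcd(56, 73) = 1

Step 2: Check divisibility.
Does 1 divide 6? 6 = 1 x 6, so yes.

By the theorem on linear Diophantine equations, 56a + 73b = 6 has integer solutions if and only if gcd(56, 73) divides 6. Since 1 | 6, solutions exist.

Yes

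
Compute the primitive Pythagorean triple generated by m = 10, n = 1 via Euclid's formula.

a = m² - n² = 100 - 1 = 99
b = 2mn = 2·10·1 = 20
c = m² + n² = 100 + 1 = 101
Verify: 99² + 20² = 9801 + 400 = 10201 = 101² ✓

(99, 20, 101)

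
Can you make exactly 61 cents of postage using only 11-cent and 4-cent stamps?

We need non-negative x, y with 11x + 4y = 61.
gcd(11, 4) = 1 divides 61, so integer solutions exist.
Search for a non-negative one: x = 3 gives 4y = 61 - 33 = 28, so y = 7.
Check: 11·3 + 4·7 = 61 ✓

Yes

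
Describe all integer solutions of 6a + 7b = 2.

Step 1: Compute gcd(6, 7) = 1.
Since 1 divides 2, solutions exist.

Step 2: Find a particular solution using extended Euclidean algorithm.
We get a₀ = -2, b₀ = 2.
Check: 6*-2 + 7*2 = 2 = 2 ✓

Step 3: Write the general solution.
a = -2 + (7/1)t = -2 + 7t
b = 2 - (6/1)t = 2 - 6t
for any integer t.

a = -2 + 7t, b = 2 - 6t for integer t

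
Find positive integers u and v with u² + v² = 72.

We need to find integers u, v > 0 such that u² + v² = 72.
Trying u = 6: v² = 72 - 6² = 72 - 36 = 36
v = 6
Check: 6² + 6² = 36 + 36 = 72 ✓

72 = 6² + 6²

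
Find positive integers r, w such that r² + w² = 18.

Search for r with 18 - r² a perfect square.
r = 3: 18 - 3² = 18 - 9 = 9 = 3² ✓
So r = 3, w = 3.

r = 3, w = 3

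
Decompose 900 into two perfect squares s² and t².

We need to find integers s, t > 0 such that s² + t² = 900.
Trying s = 18: t² = 900 - 18² = 900 - 324 = 576
t = 24
Check: 18² + 24² = 324 + 576 = 900 ✓

900 = 18² + 24²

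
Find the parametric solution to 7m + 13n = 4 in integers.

Step 1: Compute gcd(7, 13) = 1.
Since 1 divides 4, solutions exist.

Step 2: Find a particular solution using extended Euclidean algorithm.
We get m₀ = 8, n₀ = -4.
Check: 7*8 + 13*-4 = 4 = 4 ✓

Step 3: Write the general solution.
m = 8 + (13/1)t = 8 + 13t
n = -4 - (7/1)t = -4 - 7t
for any integer t.

m = 8 + 13t, n = -4 - 7t for integer t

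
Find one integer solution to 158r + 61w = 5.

Step 1: Check solvability.
gcd(158, 61) = 1
Since 1 divides 5, solutions exist.

Step 2: Apply extended Euclidean algorithm to find gcd.
We find integers such that 158*x0 + 61*y0 = 1

Step 3: Scale the particular solution.
Multiply by 5/1 = 5:
r = -110, w = 285

Step 4: Verify.
158*(-110) + 61*(285) = 5 = 5 ✓

r = -110, w = 285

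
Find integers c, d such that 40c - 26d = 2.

Step 1: Check solvability.
gcd(40, 26) = 2
Since 2 divides 2, solutions exist.

Step 2: Apply extended Euclidean algorithm to find gcd.
We find integers such that 40*x0 + 26*y0 = 2

Step 3: Scale the particular solution.
Multiply by 2/2 = 1:
c = 2, d = 3

Step 4: Verify.
40*(2) - 26*(3) = 2 = 2 ✓

c = 2, d = 3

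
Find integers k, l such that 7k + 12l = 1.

Step 1: Check solvability.
gcd(7, 12) = 1
Since 1 divides 1, solutions exist.

Step 2: Apply extended Euclidean algorithm to find gcd.
We find integers such that 7*x0 + 12*y0 = 1

Step 3: Scale the particular solution.
Multiply by 1/1 = 1:
k = -5, l = 3

Step 4: Verify.
7*(-5) + 12*(3) = 1 = 1 ✓

k = -5, l = 3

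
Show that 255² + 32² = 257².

Compute a² + b²:
255² + 32² = 65025 + 1024 = 66049
Compute c²:
257² = 66049
Since 66049 = 66049, it is a Pythagorean triple.

Yes, it is a Pythagorean triple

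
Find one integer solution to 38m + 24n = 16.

Step 1: Check solvability.
gcd(38, 24) = 2
Since 2 divides 16, solutions exist.

Step 2: Apply extended Euclidean algorithm to find gcd.
We find integers such that 38*x0 + 24*y0 = 2

Step 3: Scale the particular solution.
Multiply by 16/2 = 8:
m = -40, n = 64

Step 4: Verify.
38*(-40) + 24*(64) = 16 = 16 ✓

m = -40, n = 64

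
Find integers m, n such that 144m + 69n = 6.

Step 1: Check solvability.
gcd(144, 69) = 3
Since 3 divides 6, solutions exist.

Step 2: Apply extended Euclidean algorithm to find gcd.
We find integers such that 144*x0 + 69*y0 = 3

Step 3: Scale the particular solution.
Multiply by 6/3 = 2:
m = -22, n = 46

Step 4: Verify.
144*(-22) + 69*(46) = 6 = 6 ✓

m = -22, n = 46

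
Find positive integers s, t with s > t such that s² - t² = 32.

Factor: s² - t² = (s+t)(s-t) = 32.
We need two factors of 32 with the same parity.
Use s+t = 16 and s-t = 2 (product 16·2 = 32).
Adding: 2s = 18, so s = 9.
Subtracting: 2t = 14, so t = 7.
Check: 9² - 7² = 81 - 49 = 32 ✓

s = 9, t = 7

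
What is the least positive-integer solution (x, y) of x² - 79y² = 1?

We seek the smallest positive integers (x, y) with x² - 79y² = 1, i.e., x² = 79y² + 1.
Try successive y values:
y = 1: x² = 79·1² + 1 = 80, not a perfect square
y = 2: x² = 79·2² + 1 = 317, not a perfect square
y = 3: x² = 79·3² + 1 = 712, not a perfect square
... continuing the search (or via continued fractions) ...
y = 9: x² = 79·9² + 1 = 6400, x = 80 ✓

Verify: 80² - 79·9² = 6400 - 6399 = 1 ✓

x = 80, y = 9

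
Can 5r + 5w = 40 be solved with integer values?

Step 1: Compute gcd(5, 5).
gcd(5, 5) = 5

Step 2: Check divisibility.
Does 5 divide 40? 40 = 5 x 8, so yes.

By the theorem on linear Diophantine equations, 5r + 5w = 40 has integer solutions if and only if gcd(5, 5) divides 40. Since 5 | 40, solutions exist.

Yes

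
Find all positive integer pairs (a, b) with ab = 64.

The positive divisors of 64 are: 1, 2, 4, 8, 16, 32, 64.
Each divisor d gives the pair (d, 64/d):
(1, 64), (2, 32), (4, 16), (8, 8), (16, 4), (32, 2), (64, 1)

(1, 64), (2, 32), (4, 16), (8, 8), (16, 4), (32, 2), (64, 1)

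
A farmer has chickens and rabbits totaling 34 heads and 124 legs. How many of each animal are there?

Let c = chickens, r = rabbits.
Heads: c + r = 34
Legs: 2c + 4r = 124
From the first equation, c = 34 - r. Substitute:
2(34 - r) + 4r = 124
68 + 2r = 124
r = (124 - 68)/2 = 28
c = 34 - 28 = 6

Chickens: 6, Rabbits: 28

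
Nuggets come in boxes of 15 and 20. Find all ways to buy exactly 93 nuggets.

We need non-negative integers (x, y) with 15x + 20y = 93.
For each x in 0..6, check if 93 - 15x is a non-negative multiple of 20.
No x yields an integer y ≥ 0.

No solution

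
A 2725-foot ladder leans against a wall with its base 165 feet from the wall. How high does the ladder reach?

The ladder, wall, and ground form a right triangle with hypotenuse 2725 and one leg 165.
By the Pythagorean theorem: h² = 2725² - 165² = 7425625 - 27225 = 7398400
h = √7398400 = 2720 feet

2720 feet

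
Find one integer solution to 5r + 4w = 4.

Step 1: Check solvability.
gcd(5, 4) = 1
Since 1 divides 4, solutions exist.

Step 2: Apply extended Euclidean algorithm to find gcd.
We find integers such that 5*x0 + 4*y0 = 1

Step 3: Scale the particular solution.
Multiply by 4/1 = 4:
r = 4, w = -4

Step 4: Verify.
5*(4) + 4*(-4) = 4 = 4 ✓

r = 4, w = -4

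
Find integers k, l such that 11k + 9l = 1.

Step 1: Check solvability.
gcd(11, 9) = 1
Since 1 divides 1, solutions exist.

Step 2: Apply extended Euclidean algorithm to find gcd.
We find integers such that 11*x0 + 9*y0 = 1

Step 3: Scale the particular solution.
Multiply by 1/1 = 1:
k = -4, l = 5

Step 4: Verify.
11*(-4) + 9*(5) = 1 = 1 ✓

k = -4, l = 5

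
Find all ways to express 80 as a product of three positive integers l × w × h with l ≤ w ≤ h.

Iterate l from 1 to ⌊80^(1/3)⌋. For each l dividing 80, iterate w ≥ l with w dividing 80/l, and set h = 80/(l·w).
Triples found (9): (1×1×80), (1×2×40), (1×4×20), (1×5×16), (1×8×10), (2×2×20), (2×4×10), (2×5×8), (4×4×5)

(1×1×80), (1×2×40), (1×4×20), (1×5×16), (1×8×10), (2×2×20), (2×4×10), (2×5×8), (4×4×5)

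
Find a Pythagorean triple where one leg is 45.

We need the other leg and hypotenuse such that 45² + x² = c².
Take x = 1012, c = 1013: 45² + 1012² = 2025 + 1024144 = 1026169 = 1013² ✓
Triple: (45, 1012, 1013)

(45, 1012, 1013)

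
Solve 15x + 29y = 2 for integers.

Step 1: Check solvability.
gcd(15, 29) = 1
Since 1 divides 2, solutions exist.

Step 2: Apply extended Euclidean algorithm to find gcd.
We find integers such that 15*x0 + 29*y0 = 1

Step 3: Scale the particular solution.
Multiply by 2/1 = 2:
x = 4, y = -2

Step 4: Verify.
15*(4) + 29*(-2) = 2 = 2 ✓

x = 4, y = -2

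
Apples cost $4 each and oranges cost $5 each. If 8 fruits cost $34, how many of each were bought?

Let a = apples, o = oranges.
a + o = 8
4a + 5o = 34
Substitute o = 8 - a:
4a + 5(8 - a) = 34
(4 - 5)a = 34 - 40
-1a = -6
a = 6, o = 8 - 6 = 2

Apples: 6, Oranges: 2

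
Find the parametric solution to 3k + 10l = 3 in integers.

Step 1: Compute gcd(3, 10) = 1.
Since 1 divides 3, solutions exist.

Step 2: Find a particular solution using extended Euclidean algorithm.
We get k₀ = -9, l₀ = 3.
Check: 3*-9 + 10*3 = 3 = 3 ✓

Step 3: Write the general solution.
k = -9 + (10/1)t = -9 + 10t
l = 3 - (3/1)t = 3 - 3t
for any integer t.

k = -9 + 10t, l = 3 - 3t for integer t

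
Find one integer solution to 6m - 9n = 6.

Step 1: Check solvability.
gcd(6, 9) = 3
Since 3 divides 6, solutions exist.

Step 2: Apply extended Euclidean algorithm to find gcd.
We find integers such that 6*x0 + 9*y0 = 3

Step 3: Scale the particular solution.
Multiply by 6/3 = 2:
m = -2, n = -2

Step 4: Verify.
6*(-2) - 9*(-2) = 6 = 6 ✓

m = -2, n = -2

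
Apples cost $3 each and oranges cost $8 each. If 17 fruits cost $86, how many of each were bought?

Let a = apples, o = oranges.
a + o = 17
3a + 8o = 86
Substitute o = 17 - a:
3a + 8(17 - a) = 86
(3 - 8)a = 86 - 136
-5a = -50
a = 10, o = 17 - 10 = 7

Apples: 10, Oranges: 7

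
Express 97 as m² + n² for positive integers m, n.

We need to find integers m, n > 0 such that m² + n² = 97.
Trying m = 4: n² = 97 - 4² = 97 - 16 = 81
n = 9
Check: 4² + 9² = 16 + 81 = 97 ✓

97 = 4² + 9²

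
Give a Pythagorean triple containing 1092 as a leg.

We need the other leg and hypotenuse such that 1092² + x² = c².
Take x = 3465, c = 3633: 1092² + 3465² = 1192464 + 12006225 = 13198689 = 3633² ✓
Triple: (3465, 1092, 3633)

(3465, 1092, 3633)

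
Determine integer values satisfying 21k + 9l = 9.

Step 1: Check solvability.
gcd(21, 9) = 3
Since 3 divides 9, solutions exist.

Step 2: Apply extended Euclidean algorithm to find gcd.
We find integers such that 21*x0 + 9*y0 = 3

Step 3: Scale the particular solution.
Multiply by 9/3 = 3:
k = 3, l = -6

Step 4: Verify.
21*(3) + 9*(-6) = 9 = 9 ✓

k = 3, l = -6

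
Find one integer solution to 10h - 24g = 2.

Step 1: Check solvability.
gcd(10, 24) = 2
Since 2 divides 2, solutions exist.

Step 2: Apply extended Euclidean algorithm to find gcd.
We find integers such that 10*x0 + 24*y0 = 2

Step 3: Scale the particular solution.
Multiply by 2/2 = 1:
h = 5, g = 2

Step 4: Verify.
10*(5) - 24*(2) = 2 = 2 ✓

h = 5, g = 2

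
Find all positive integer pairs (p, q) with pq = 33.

The positive divisors of 33 are: 1, 3, 11, 33.
Each divisor d gives the pair (d, 33/d):
(1, 33), (3, 11), (11, 3), (33, 1)

(1, 33), (3, 11), (11, 3), (33, 1)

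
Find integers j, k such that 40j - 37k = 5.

Step 1: Check solvability.
gcd(40, 37) = 1
Since 1 divides 5, solutions exist.

Step 2: Apply extended Euclidean algorithm to find gcd.
We find integers such that 40*x0 + 37*y0 = 1

Step 3: Scale the particular solution.
Multiply by 5/1 = 5:
j = -60, k = -65

Step 4: Verify.
40*(-60) - 37*(-65) = 5 = 5 ✓

j = -60, k = -65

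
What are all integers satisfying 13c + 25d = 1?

Step 1: Compute gcd(13, 25) = 1.
Since 1 divides 1, solutions exist.

Step 2: Find a particular solution using extended Euclidean algorithm.
We get c₀ = 2, d₀ = -1.
Check: 13*2 + 25*-1 = 1 = 1 ✓

Step 3: Write the general solution.
c = 2 + (25/1)t = 2 + 25t
d = -1 - (13/1)t = -1 - 13t
for any integer t.

c = 2 + 25t, d = -1 - 13t for integer t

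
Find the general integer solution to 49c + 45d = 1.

Step 1: Compute gcd(49, 45) = 1.
Since 1 divides 1, solutions exist.

Step 2: Find a particular solution using extended Euclidean algorithm.
We get c₀ = -11, d₀ = 12.
Check: 49*-11 + 45*12 = 1 = 1 ✓

Step 3: Write the general solution.
c = -11 + (45/1)t = -11 + 45t
d = 12 - (49/1)t = 12 - 49t
for any integer t.

c = -11 + 45t, d = 12 - 49t for integer t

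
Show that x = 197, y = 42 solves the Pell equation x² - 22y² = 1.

Compute x² = 197² = 38809
Compute 22y² = 22·42² = 22·1764 = 38808
x² - 22y² = 38809 - 38808 = 1
Since this equals 1, (197, 42) is a solution.

Yes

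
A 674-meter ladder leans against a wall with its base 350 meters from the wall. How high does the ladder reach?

The ladder, wall, and ground form a right triangle with hypotenuse 674 and one leg 350.
By the Pythagorean theorem: h² = 674² - 350² = 454276 - 122500 = 331776
h = √331776 = 576 meters

576 meters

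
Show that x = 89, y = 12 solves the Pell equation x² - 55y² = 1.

Compute x² = 89² = 7921
Compute 55y² = 55·12² = 55·144 = 7920
x² - 55y² = 7921 - 7920 = 1
Since this equals 1, (89, 12) is a solution.

Yes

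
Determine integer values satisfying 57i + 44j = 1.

Step 1: Check solvability.
gcd(57, 44) = 1
Since 1 divides 1, solutions exist.

Step 2: Apply extended Euclidean algorithm to find gcd.
We find integers such that 57*x0 + 44*y0 = 1

Step 3: Scale the particular solution.
Multiply by 1/1 = 1:
i = 17, j = -22

Step 4: Verify.
57*(17) + 44*(-22) = 1 = 1 ✓

i = 17, j = -22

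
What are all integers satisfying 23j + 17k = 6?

Step 1: Compute gcd(23, 17) = 1.
Since 1 divides 6, solutions exist.

Step 2: Find a particular solution using extended Euclidean algorithm.
We get j₀ = 18, k₀ = -24.
Check: 23*18 + 17*-24 = 6 = 6 ✓

Step 3: Write the general solution.
j = 18 + (17/1)t = 18 + 17t
k = -24 - (23/1)t = -24 - 23t
for any integer t.

j = 18 + 17t, k = -24 - 23t for integer t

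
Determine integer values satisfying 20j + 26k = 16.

Step 1: Check solvability.
gcd(20, 26) = 2
Since 2 divides 16, solutions exist.

Step 2: Apply extended Euclidean algorithm to find gcd.
We find integers such that 20*x0 + 26*y0 = 2

Step 3: Scale the particular solution.
Multiply by 16/2 = 8:
j = 32, k = -24

Step 4: Verify.
20*(32) + 26*(-24) = 16 = 16 ✓

j = 32, k = -24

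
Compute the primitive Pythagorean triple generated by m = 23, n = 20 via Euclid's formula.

a = m² - n² = 529 - 400 = 129
b = 2mn = 2·23·20 = 920
c = m² + n² = 529 + 400 = 929
Verify: 129² + 920² = 16641 + 846400 = 863041 = 929² ✓

(129, 920, 929)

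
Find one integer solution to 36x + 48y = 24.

Step 1: Check solvability.
gcd(36, 48) = 12
Since 12 divides 24, solutions exist.

Step 2: Apply extended Euclidean algorithm to find gcd.
We find integers such that 36*x0 + 48*y0 = 12

Step 3: Scale the particular solution.
Multiply by 24/12 = 2:
x = -2, y = 2

Step 4: Verify.
36*(-2) + 48*(2) = 24 = 24 ✓

x = -2, y = 2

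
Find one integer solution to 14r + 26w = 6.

Step 1: Check solvability.
gcd(14, 26) = 2
Since 2 divides 6, solutions exist.

Step 2: Apply extended Euclidean algorithm to find gcd.
We find integers such that 14*x0 + 26*y0 = 2

Step 3: Scale the particular solution.
Multiply by 6/2 = 3:
r = 6, w = -3

Step 4: Verify.
14*(6) + 26*(-3) = 6 = 6 ✓

r = 6, w = -3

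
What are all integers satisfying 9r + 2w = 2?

Step 1: Compute gcd(9, 2) = 1.
Since 1 divides 2, solutions exist.

Step 2: Find a particular solution using extended Euclidean algorithm.
We get r₀ = 2, w₀ = -8.
Check: 9*2 + 2*-8 = 2 = 2 ✓

Step 3: Write the general solution.
r = 2 + (2/1)t = 2 + 2t
w = -8 - (9/1)t = -8 - 9t
for any integer t.

r = 2 + 2t, w = -8 - 9t for integer t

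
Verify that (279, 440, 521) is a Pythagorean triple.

Compute a² + b² = 279² + 440² = 77841 + 193600 = 271441
Compute c² = 521² = 271441
Since 271441 = 271441, confirmed.

Yes, it is a Pythagorean triple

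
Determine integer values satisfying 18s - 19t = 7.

Step 1: Check solvability.
gcd(18, 19) = 1
Since 1 divides 7, solutions exist.

Step 2: Apply extended Euclidean algorithm to find gcd.
We find integers such that 18*x0 + 19*y0 = 1

Step 3: Scale the particular solution.
Multiply by 7/1 = 7:
s = -7, t = -7

Step 4: Verify.
18*(-7) - 19*(-7) = 7 = 7 ✓

s = -7, t = -7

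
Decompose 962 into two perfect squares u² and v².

We need to find integers u, v > 0 such that u² + v² = 962.
Trying u = 1: v² = 962 - 1² = 962 - 1 = 961
v = 31
Check: 1² + 31² = 1 + 961 = 962 ✓

962 = 1² + 31²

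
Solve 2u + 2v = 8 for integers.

Step 1: Check solvability.
gcd(2, 2) = 2
Since 2 divides 8, solutions exist.

Step 2: Apply extended Euclidean algorithm to find gcd.
We find integers such that 2*x0 + 2*y0 = 2

Step 3: Scale the particular solution.
Multiply by 8/2 = 4:
u = 0, v = 4

Step 4: Verify.
2*(0) + 2*(4) = 8 = 8 ✓

u = 0, v = 4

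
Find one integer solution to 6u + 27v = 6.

Step 1: Check solvability.
gcd(6, 27) = 3
Since 3 divides 6, solutions exist.

Step 2: Apply extended Euclidean algorithm to find gcd.
We find integers such that 6*x0 + 27*y0 = 3

Step 3: Scale the particular solution.
Multiply by 6/3 = 2:
u = -8, v = 2

Step 4: Verify.
6*(-8) + 27*(2) = 6 = 6 ✓

u = -8, v = 2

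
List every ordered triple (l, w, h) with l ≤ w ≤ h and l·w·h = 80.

Iterate l from 1 to ⌊80^(1/3)⌋. For each l dividing 80, iterate w ≥ l with w dividing 80/l, and set h = 80/(l·w).
Triples found (9): (1×1×80), (1×2×40), (1×4×20), (1×5×16), (1×8×10), (2×2×20), (2×4×10), (2×5×8), (4×4×5)

(1×1×80), (1×2×40), (1×4×20), (1×5×16), (1×8×10), (2×2×20), (2×4×10), (2×5×8), (4×4×5)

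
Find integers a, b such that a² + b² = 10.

We need to find integers a, b > 0 such that a² + b² = 10.
Trying a = 1: b² = 10 - 1² = 10 - 1 = 9
b = 3
Check: 1² + 3² = 1 + 9 = 10 ✓

10 = 1² + 3²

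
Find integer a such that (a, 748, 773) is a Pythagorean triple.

a² = c² - b² = 773² - 748² = 597529 - 559504 = 38025
a = sqrt(38025) = 195

195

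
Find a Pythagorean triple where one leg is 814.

We need the other leg and hypotenuse such that 814² + x² = c².
Take x = 1248, c = 1490: 814² + 1248² = 662596 + 1557504 = 2220100 = 1490² ✓
Triple: (814, 1248, 1490)

(814, 1248, 1490)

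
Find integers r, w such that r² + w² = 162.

We need to find integers r, w > 0 such that r² + w² = 162.
Trying r = 9: w² = 162 - 9² = 162 - 81 = 81
w = 9
Check: 9² + 9² = 81 + 81 = 162 ✓

162 = 9² + 9²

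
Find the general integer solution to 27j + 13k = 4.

Step 1: Compute gcd(27, 13) = 1.
Since 1 divides 4, solutions exist.

Step 2: Find a particular solution using extended Euclidean algorithm.
We get j₀ = 4, k₀ = -8.
Check: 27*4 + 13*-8 = 4 = 4 ✓

Step 3: Write the general solution.
j = 4 + (13/1)t = 4 + 13t
k = -8 - (27/1)t = -8 - 27t
for any integer t.

j = 4 + 13t, k = -8 - 27t for integer t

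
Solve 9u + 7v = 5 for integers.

Step 1: Check solvability.
gcd(9, 7) = 1
Since 1 divides 5, solutions exist.

Step 2: Apply extended Euclidean algorithm to find gcd.
We find integers such that 9*x0 + 7*y0 = 1

Step 3: Scale the particular solution.
Multiply by 5/1 = 5:
u = -15, v = 20

Step 4: Verify.
9*(-15) + 7*(20) = 5 = 5 ✓

u = -15, v = 20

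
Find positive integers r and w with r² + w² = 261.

We need to find integers r, w > 0 such that r² + w² = 261.
Trying r = 6: w² = 261 - 6² = 261 - 36 = 225
w = 15
Check: 6² + 15² = 36 + 225 = 261 ✓

261 = 6² + 15²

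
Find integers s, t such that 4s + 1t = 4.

Step 1: Check solvability.
gcd(4, 1) = 1
Since 1 divides 4, solutions exist.

Step 2: Apply extended Euclidean algorithm to find gcd.
We find integers such that 4*x0 + 1*y0 = 1

Step 3: Scale the particular solution.
Multiply by 4/1 = 4:
s = 0, t = 4

Step 4: Verify.
4*(0) + 1*(4) = 4 = 4 ✓

s = 0, t = 4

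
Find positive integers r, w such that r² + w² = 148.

Search for r with 148 - r² a perfect square.
r = 2: 148 - 2² = 148 - 4 = 144 = 12² ✓
So r = 2, w = 12.

r = 2, w = 12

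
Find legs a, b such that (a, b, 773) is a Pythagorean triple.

We need a² + b² = 773² = 597529.
Trying: 195² + 748² = 38025 + 559504 = 597529 ✓

(195, 748, 773)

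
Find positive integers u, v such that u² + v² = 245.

Search for u with 245 - u² a perfect square.
u = 7: 245 - 7² = 245 - 49 = 196 = 14² ✓
So u = 7, v = 14.

u = 7, v = 14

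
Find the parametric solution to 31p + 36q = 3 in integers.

Step 1: Compute gcd(31, 36) = 1.
Since 1 divides 3, solutions exist.

Step 2: Find a particular solution using extended Euclidean algorithm.
We get p₀ = 21, q₀ = -18.
Check: 31*21 + 36*-18 = 3 = 3 ✓

Step 3: Write the general solution.
p = 21 + (36/1)t = 21 + 36t
q = -18 - (31/1)t = -18 - 31t
for any integer t.

p = 21 + 36t, q = -18 - 31t for integer t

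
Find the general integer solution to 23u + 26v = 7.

Step 1: Compute gcd(23, 26) = 1.
Since 1 divides 7, solutions exist.

Step 2: Find a particular solution using extended Euclidean algorithm.
We get u₀ = -63, v₀ = 56.
Check: 23*-63 + 26*56 = 7 = 7 ✓

Step 3: Write the general solution.
u = -63 + (26/1)t = -63 + 26t
v = 56 - (23/1)t = 56 - 23t
for any integer t.

u = -63 + 26t, v = 56 - 23t for integer t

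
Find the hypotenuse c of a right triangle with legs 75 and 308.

c² = a² + b² = 75² + 308² = 5625 + 94864 = 100489
c = sqrt(100489) = 317

317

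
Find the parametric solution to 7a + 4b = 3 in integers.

Step 1: Compute gcd(7, 4) = 1.
Since 1 divides 3, solutions exist.

Step 2: Find a particular solution using extended Euclidean algorithm.
We get a₀ = -3, b₀ = 6.
Check: 7*-3 + 4*6 = 3 = 3 ✓

Step 3: Write the general solution.
a = -3 + (4/1)t = -3 + 4t
b = 6 - (7/1)t = 6 - 7t
for any integer t.

a = -3 + 4t, b = 6 - 7t for integer t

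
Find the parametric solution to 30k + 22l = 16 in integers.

Step 1: Compute gcd(30, 22) = 2.
Since 2 divides 16, solutions exist.

Step 2: Find a particular solution using extended Euclidean algorithm.
We get k₀ = 24, l₀ = -32.
Check: 30*24 + 22*-32 = 16 = 16 ✓

Step 3: Write the general solution.
k = 24 + (22/2)t = 24 + 11t
l = -32 - (30/2)t = -32 - 15t
for any integer t.

k = 24 + 11t, l = -32 - 15t for integer t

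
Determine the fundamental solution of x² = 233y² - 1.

We need x² = 233y² - 1. Try successive y:
y = 1: x² = 233·1² - 1 = 232, not a perfect square
y = 2: x² = 233·2² - 1 = 931, not a perfect square
y = 3: x² = 233·3² - 1 = 2096, not a perfect square
...
y = 1517: x² = 233·1517² - 1 = 536200336 = 23156² ✓
Check: 23156² - 233·1517² = 536200336 - 536200337 = -1 ✓

x = 23156, y = 1517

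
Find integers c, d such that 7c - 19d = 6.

Step 1: Check solvability.
gcd(7, 19) = 1
Since 1 divides 6, solutions exist.

Step 2: Apply extended Euclidean algorithm to find gcd.
We find integers such that 7*x0 + 19*y0 = 1

Step 3: Scale the particular solution.
Multiply by 6/1 = 6:
c = -48, d = -18

Step 4: Verify.
7*(-48) - 19*(-18) = 6 = 6 ✓

c = -48, d = -18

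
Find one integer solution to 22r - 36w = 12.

Step 1: Check solvability.
gcd(22, 36) = 2
Since 2 divides 12, solutions exist.

Step 2: Apply extended Euclidean algorithm to find gcd.
We find integers such that 22*x0 + 36*y0 = 2

Step 3: Scale the particular solution.
Multiply by 12/2 = 6:
r = 30, w = 18

Step 4: Verify.
22*(30) - 36*(18) = 12 = 12 ✓

r = 30, w = 18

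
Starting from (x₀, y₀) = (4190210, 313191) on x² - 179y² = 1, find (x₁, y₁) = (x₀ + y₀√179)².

Solutions to x² - Dy² = 1 are generated by powers of (x₀ + y₀√D).
The next solution satisfies x₁ + y₁√179 = (x₀ + y₀√179)², giving:
x₁ = x₀² + 179y₀² = 4190210² + 179·313191² = 17557859844100 + 17557859844099 = 35115719688199
y₁ = 2x₀y₀ = 2·4190210·313191 = 2624672120220

Verify: 35115719688199² - 179·2624672120220² = 1233113769220166873779863601 - 1233113769220166873779863600 = 1 ✓

x = 35115719688199, y = 2624672120220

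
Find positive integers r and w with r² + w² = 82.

We need to find integers r, w > 0 such that r² + w² = 82.
Trying r = 1: w² = 82 - 1² = 82 - 1 = 81
w = 9
Check: 1² + 9² = 1 + 81 = 82 ✓

82 = 1² + 9²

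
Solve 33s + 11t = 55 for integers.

Step 1: Check solvability.
gcd(33, 11) = 11
Since 11 divides 55, solutions exist.

Step 2: Apply extended Euclidean algorithm to find gcd.
We find integers such that 33*x0 + 11*y0 = 11

Step 3: Scale the particular solution.
Multiply by 55/11 = 5:
s = 0, t = 5

Step 4: Verify.
33*(0) + 11*(5) = 55 = 55 ✓

s = 0, t = 5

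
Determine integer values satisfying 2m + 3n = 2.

Step 1: Check solvability.
gcd(2, 3) = 1
Since 1 divides 2, solutions exist.

Step 2: Apply extended Euclidean algorithm to find gcd.
We find integers such that 2*x0 + 3*y0 = 1

Step 3: Scale the particular solution.
Multiply by 2/1 = 2:
m = -2, n = 2

Step 4: Verify.
2*(-2) + 3*(2) = 2 = 2 ✓

m = -2, n = 2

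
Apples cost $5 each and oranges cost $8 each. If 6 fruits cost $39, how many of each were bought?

Let a = apples, o = oranges.
a + o = 6
5a + 8o = 39
Substitute o = 6 - a:
5a + 8(6 - a) = 39
(5 - 8)a = 39 - 48
-3a = -9
a = 3, o = 6 - 3 = 3

Apples: 3, Oranges: 3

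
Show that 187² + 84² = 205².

Compute a² + b²:
187² + 84² = 34969 + 7056 = 42025
Compute c²:
205² = 42025
Since 42025 = 42025, it is a Pythagorean triple.

Yes, it is a Pythagorean triple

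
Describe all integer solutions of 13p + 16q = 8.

Step 1: Compute gcd(13, 16) = 1.
Since 1 divides 8, solutions exist.

Step 2: Find a particular solution using extended Euclidean algorithm.
We get p₀ = 40, q₀ = -32.
Check: 13*40 + 16*-32 = 8 = 8 ✓

Step 3: Write the general solution.
p = 40 + (16/1)t = 40 + 16t
q = -32 - (13/1)t = -32 - 13t
for any integer t.

p = 40 + 16t, q = -32 - 13t for integer t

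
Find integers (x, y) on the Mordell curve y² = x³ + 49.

Try small integer x values and check whether x³ + 49 is a perfect square.
x = 0: x³ + 49 = 0³ + 49 = 0 + 49 = 49
Is 49 a perfect square? 7² = 49 ✓
So (x, y) = (0, 7) is a solution.

x = 0, y = 7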